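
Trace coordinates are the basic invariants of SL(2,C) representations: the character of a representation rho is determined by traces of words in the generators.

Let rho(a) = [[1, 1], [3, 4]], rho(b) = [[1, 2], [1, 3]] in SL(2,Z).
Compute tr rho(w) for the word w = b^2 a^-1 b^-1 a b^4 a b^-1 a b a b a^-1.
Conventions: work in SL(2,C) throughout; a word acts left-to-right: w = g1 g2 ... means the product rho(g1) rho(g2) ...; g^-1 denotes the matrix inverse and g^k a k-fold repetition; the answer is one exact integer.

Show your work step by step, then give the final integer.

2655041

rho(b) = [[1, 2], [1, 3]]
... * rho(b) = [[1, 2], [1, 3]]  ->  [[3, 8], [4, 11]]
... * rho(a^-1) = [[4, -1], [-3, 1]]  ->  [[-12, 5], [-17, 7]]
... * rho(b^-1) = [[3, -2], [-1, 1]]  ->  [[-41, 29], [-58, 41]]
... * rho(a) = [[1, 1], [3, 4]]  ->  [[46, 75], [65, 106]]
... * rho(b) = [[1, 2], [1, 3]]  ->  [[121, 317], [171, 448]]
... * rho(b) = [[1, 2], [1, 3]]  ->  [[438, 1193], [619, 1686]]
... * rho(b) = [[1, 2], [1, 3]]  ->  [[1631, 4455], [2305, 6296]]
... * rho(b) = [[1, 2], [1, 3]]  ->  [[6086, 16627], [8601, 23498]]
... * rho(a) = [[1, 1], [3, 4]]  ->  [[55967, 72594], [79095, 102593]]
... * rho(b^-1) = [[3, -2], [-1, 1]]  ->  [[95307, -39340], [134692, -55597]]
... * rho(a) = [[1, 1], [3, 4]]  ->  [[-22713, -62053], [-32099, -87696]]
... * rho(b) = [[1, 2], [1, 3]]  ->  [[-84766, -231585], [-119795, -327286]]
... * rho(a) = [[1, 1], [3, 4]]  ->  [[-779521, -1011106], [-1101653, -1428939]]
... * rho(b) = [[1, 2], [1, 3]]  ->  [[-1790627, -4592360], [-2530592, -6490123]]
... * rho(a^-1) = [[4, -1], [-3, 1]]  ->  [[6614572, -2801733], [9348001, -3959531]]
tr = 6614572 + -3959531 = 2655041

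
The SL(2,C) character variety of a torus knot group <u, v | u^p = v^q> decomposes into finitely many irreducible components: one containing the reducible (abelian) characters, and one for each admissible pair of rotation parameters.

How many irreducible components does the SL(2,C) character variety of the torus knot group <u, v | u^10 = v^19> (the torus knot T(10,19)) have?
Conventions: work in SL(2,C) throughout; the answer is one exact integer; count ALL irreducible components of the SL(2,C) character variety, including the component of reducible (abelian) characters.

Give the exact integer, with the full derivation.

82

Gamma = < u, v | u^10 = v^19 > (torus knot T(10,19)); the central element u^10 = v^19 acts as +I or -I in any irreducible SL(2,C) representation.
This locks tr(u) to 2*cos(pi*alpha/10), alpha in 1..9, and tr(v) to 2*cos(pi*beta/19), beta in 1..18, on each component of irreducible characters.
u^10 = (-1)^alpha I and v^19 = (-1)^beta I must agree, so alpha and beta have equal parity.
count pairs: odd alpha (5 choices) x odd beta (9), plus even alpha (4) x even beta (9): 5*9 + 4*9 = 81.
components with irreducible characters: 81; plus the single component of reducible (abelian) characters: total 82.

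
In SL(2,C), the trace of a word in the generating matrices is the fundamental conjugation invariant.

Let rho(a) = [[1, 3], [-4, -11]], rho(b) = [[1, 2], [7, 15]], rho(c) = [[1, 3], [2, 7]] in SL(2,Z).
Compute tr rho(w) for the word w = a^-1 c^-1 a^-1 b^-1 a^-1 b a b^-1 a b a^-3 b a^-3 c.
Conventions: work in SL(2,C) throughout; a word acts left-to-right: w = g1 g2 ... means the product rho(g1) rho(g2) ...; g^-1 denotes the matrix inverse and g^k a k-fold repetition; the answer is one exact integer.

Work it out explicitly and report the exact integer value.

18449269497825

rho(a^-1) = [[-11, -3], [4, 1]]
... * rho(c^-1) = [[7, -3], [-2, 1]]  ->  [[-71, 30], [26, -11]]
... * rho(a^-1) = [[-11, -3], [4, 1]]  ->  [[901, 243], [-330, -89]]
... * rho(b^-1) = [[15, -2], [-7, 1]]  ->  [[11814, -1559], [-4327, 571]]
... * rho(a^-1) = [[-11, -3], [4, 1]]  ->  [[-136190, -37001], [49881, 13552]]
... * rho(b) = [[1, 2], [7, 15]]  ->  [[-395197, -827395], [144745, 303042]]
... * rho(a) = [[1, 3], [-4, -11]]  ->  [[2914383, 7915754], [-1067423, -2899227]]
... * rho(b^-1) = [[15, -2], [-7, 1]]  ->  [[-11694533, 2086988], [4283244, -764381]]
... * rho(a) = [[1, 3], [-4, -11]]  ->  [[-20042485, -58040467], [7340768, 21257923]]
... * rho(b) = [[1, 2], [7, 15]]  ->  [[-426325754, -910691975], [156146229, 333550381]]
... * rho(a^-1) = [[-11, -3], [4, 1]]  ->  [[1046815394, 368285287], [-383406995, -134888306]]
... * rho(a^-1) = [[-11, -3], [4, 1]]  ->  [[-10041828186, -2772160895], [3677923721, 1015332679]]
... * rho(a^-1) = [[-11, -3], [4, 1]]  ->  [[99371466466, 27353323663], [-36395830215, -10018438484]]
... * rho(b) = [[1, 2], [7, 15]]  ->  [[290844732107, 609042787877], [-106524899603, -223068237690]]
... * rho(a^-1) = [[-11, -3], [4, 1]]  ->  [[-763120901669, -263491408444], [279500944873, 96506461119]]
... * rho(a^-1) = [[-11, -3], [4, 1]]  ->  [[7340364284583, 2025871296563], [-2688484549127, -741996373500]]
... * rho(a^-1) = [[-11, -3], [4, 1]]  ->  [[-72640521944161, -19995221557186], [26605344546397, 7323457273881]]
... * rho(c) = [[1, 3], [2, 7]]  ->  [[-112630965058533, -357888116732785], [41252259094159, 131080234556358]]
tr = -112630965058533 + 131080234556358 = 18449269497825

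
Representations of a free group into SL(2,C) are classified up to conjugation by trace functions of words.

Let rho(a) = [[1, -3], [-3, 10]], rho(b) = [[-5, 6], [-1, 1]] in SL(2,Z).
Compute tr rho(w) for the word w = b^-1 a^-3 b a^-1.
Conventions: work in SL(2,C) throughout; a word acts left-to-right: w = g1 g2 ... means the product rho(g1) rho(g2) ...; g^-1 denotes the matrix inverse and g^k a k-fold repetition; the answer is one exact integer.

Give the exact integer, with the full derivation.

rho(b^-1) = [[1, -6], [1, -5]]
... * rho(a^-1) = [[10, 3], [3, 1]]  ->  [[-8, -3], [-5, -2]]
... * rho(a^-1) = [[10, 3], [3, 1]]  ->  [[-89, -27], [-56, -17]]
... * rho(a^-1) = [[10, 3], [3, 1]]  ->  [[-971, -294], [-611, -185]]
... * rho(b) = [[-5, 6], [-1, 1]]  ->  [[5149, -6120], [3240, -3851]]
... * rho(a^-1) = [[10, 3], [3, 1]]  ->  [[33130, 9327], [20847, 5869]]
tr = 33130 + 5869 = 38999

38999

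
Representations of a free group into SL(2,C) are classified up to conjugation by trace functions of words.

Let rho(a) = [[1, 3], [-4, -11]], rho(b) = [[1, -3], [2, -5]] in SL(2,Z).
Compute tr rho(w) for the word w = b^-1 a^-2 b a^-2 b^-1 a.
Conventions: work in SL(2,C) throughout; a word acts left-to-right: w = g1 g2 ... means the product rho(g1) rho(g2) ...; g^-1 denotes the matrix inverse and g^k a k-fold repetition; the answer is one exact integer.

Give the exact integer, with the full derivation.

rho(b^-1) = [[-5, 3], [-2, 1]]
... * rho(a^-1) = [[-11, -3], [4, 1]]  ->  [[67, 18], [26, 7]]
... * rho(a^-1) = [[-11, -3], [4, 1]]  ->  [[-665, -183], [-258, -71]]
... * rho(b) = [[1, -3], [2, -5]]  ->  [[-1031, 2910], [-400, 1129]]
... * rho(a^-1) = [[-11, -3], [4, 1]]  ->  [[22981, 6003], [8916, 2329]]
... * rho(a^-1) = [[-11, -3], [4, 1]]  ->  [[-228779, -62940], [-88760, -24419]]
... * rho(b^-1) = [[-5, 3], [-2, 1]]  ->  [[1269775, -749277], [492638, -290699]]
... * rho(a) = [[1, 3], [-4, -11]]  ->  [[4266883, 12051372], [1655434, 4675603]]
tr = 4266883 + 4675603 = 8942486

8942486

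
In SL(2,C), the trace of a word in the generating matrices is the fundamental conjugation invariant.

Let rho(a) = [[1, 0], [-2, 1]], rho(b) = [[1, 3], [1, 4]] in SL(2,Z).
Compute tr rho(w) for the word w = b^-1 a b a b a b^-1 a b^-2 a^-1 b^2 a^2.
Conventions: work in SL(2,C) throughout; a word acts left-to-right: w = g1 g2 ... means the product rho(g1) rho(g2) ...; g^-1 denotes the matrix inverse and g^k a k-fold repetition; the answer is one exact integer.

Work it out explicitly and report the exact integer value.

457778

rho(b^-1) = [[4, -3], [-1, 1]]
... * rho(a) = [[1, 0], [-2, 1]]  ->  [[10, -3], [-3, 1]]
... * rho(b) = [[1, 3], [1, 4]]  ->  [[7, 18], [-2, -5]]
... * rho(a) = [[1, 0], [-2, 1]]  ->  [[-29, 18], [8, -5]]
... * rho(b) = [[1, 3], [1, 4]]  ->  [[-11, -15], [3, 4]]
... * rho(a) = [[1, 0], [-2, 1]]  ->  [[19, -15], [-5, 4]]
... * rho(b^-1) = [[4, -3], [-1, 1]]  ->  [[91, -72], [-24, 19]]
... * rho(a) = [[1, 0], [-2, 1]]  ->  [[235, -72], [-62, 19]]
... * rho(b^-1) = [[4, -3], [-1, 1]]  ->  [[1012, -777], [-267, 205]]
... * rho(b^-1) = [[4, -3], [-1, 1]]  ->  [[4825, -3813], [-1273, 1006]]
... * rho(a^-1) = [[1, 0], [2, 1]]  ->  [[-2801, -3813], [739, 1006]]
... * rho(b) = [[1, 3], [1, 4]]  ->  [[-6614, -23655], [1745, 6241]]
... * rho(b) = [[1, 3], [1, 4]]  ->  [[-30269, -114462], [7986, 30199]]
... * rho(a) = [[1, 0], [-2, 1]]  ->  [[198655, -114462], [-52412, 30199]]
... * rho(a) = [[1, 0], [-2, 1]]  ->  [[427579, -114462], [-112810, 30199]]
tr = 427579 + 30199 = 457778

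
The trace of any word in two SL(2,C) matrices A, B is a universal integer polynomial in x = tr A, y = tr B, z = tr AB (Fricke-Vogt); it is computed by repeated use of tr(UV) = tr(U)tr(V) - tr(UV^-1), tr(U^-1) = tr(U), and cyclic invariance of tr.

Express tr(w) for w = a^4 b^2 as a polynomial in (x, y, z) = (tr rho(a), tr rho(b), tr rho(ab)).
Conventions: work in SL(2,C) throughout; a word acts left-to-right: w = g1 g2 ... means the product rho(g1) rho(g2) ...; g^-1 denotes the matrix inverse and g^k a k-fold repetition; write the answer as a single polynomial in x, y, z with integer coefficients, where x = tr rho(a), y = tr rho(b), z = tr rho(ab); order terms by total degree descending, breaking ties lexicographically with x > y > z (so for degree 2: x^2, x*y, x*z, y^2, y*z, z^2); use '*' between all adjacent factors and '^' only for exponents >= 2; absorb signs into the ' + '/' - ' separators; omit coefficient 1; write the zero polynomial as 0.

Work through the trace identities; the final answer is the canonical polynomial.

trace(a b a) = trace(a) * trace(b a) - trace(b)   [square of a] = x*z - y
apply: trace(b a^3) = trace(a) * trace(a b a) - trace(a b)   [square of a] = x^2*z - x*y - z
trace(a^4 b) = trace(a) * trace(b a^3) - trace(b a^2)   [square of a] = x^3*z - x^2*y - 2*x*z + y
apply: trace(a^2) = trace(a) * trace(a) - trace(1)   [square of a] = x^2 - 2
use: trace(a^3) = trace(a) * trace(a^2) - trace(a)   [square of a] = x^3 - 3*x
trace(a^4) = trace(a) * trace(a^3) - trace(a^2)   [square of a] = x^4 - 4*x^2 + 2
use: trace(a^4 b^2) = trace(b) * trace(a^4 b) - trace(a^4)   [square of b] = x^3*y*z - x^4 - x^2*y^2 - 2*x*y*z + 4*x^2 + y^2 - 2

x^3*y*z - x^4 - x^2*y^2 - 2*x*y*z + 4*x^2 + y^2 - 2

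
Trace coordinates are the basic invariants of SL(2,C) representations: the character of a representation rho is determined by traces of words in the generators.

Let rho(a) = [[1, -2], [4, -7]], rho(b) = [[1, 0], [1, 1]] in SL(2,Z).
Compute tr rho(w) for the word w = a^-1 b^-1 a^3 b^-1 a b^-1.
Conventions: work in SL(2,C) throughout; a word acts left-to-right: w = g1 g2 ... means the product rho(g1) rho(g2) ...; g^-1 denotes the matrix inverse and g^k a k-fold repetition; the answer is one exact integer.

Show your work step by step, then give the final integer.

rho(a^-1) = [[-7, 2], [-4, 1]]
... * rho(b^-1) = [[1, 0], [-1, 1]]  ->  [[-9, 2], [-5, 1]]
... * rho(a) = [[1, -2], [4, -7]]  ->  [[-1, 4], [-1, 3]]
... * rho(a) = [[1, -2], [4, -7]]  ->  [[15, -26], [11, -19]]
... * rho(a) = [[1, -2], [4, -7]]  ->  [[-89, 152], [-65, 111]]
... * rho(b^-1) = [[1, 0], [-1, 1]]  ->  [[-241, 152], [-176, 111]]
... * rho(a) = [[1, -2], [4, -7]]  ->  [[367, -582], [268, -425]]
... * rho(b^-1) = [[1, 0], [-1, 1]]  ->  [[949, -582], [693, -425]]
tr = 949 + -425 = 524

524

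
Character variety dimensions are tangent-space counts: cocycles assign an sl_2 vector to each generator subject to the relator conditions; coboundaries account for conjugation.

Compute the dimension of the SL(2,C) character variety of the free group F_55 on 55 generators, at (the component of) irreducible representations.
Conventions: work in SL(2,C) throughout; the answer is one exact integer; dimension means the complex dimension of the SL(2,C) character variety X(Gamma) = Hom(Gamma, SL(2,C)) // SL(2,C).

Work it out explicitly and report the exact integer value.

162

Here Gamma is free of rank 55 — no relator constrains a cocycle.
Z^1(Gamma, Ad rho) = (sl_2)^55: a cocycle is a free choice of one sl_2 vector per generator, so dim Z^1 = 3*55 = 165.
dim B^1 = 3: the coboundary map is injective because an irreducible image has centralizer 0 in sl_2.
Therefore dim X = 165 - 3 = 162.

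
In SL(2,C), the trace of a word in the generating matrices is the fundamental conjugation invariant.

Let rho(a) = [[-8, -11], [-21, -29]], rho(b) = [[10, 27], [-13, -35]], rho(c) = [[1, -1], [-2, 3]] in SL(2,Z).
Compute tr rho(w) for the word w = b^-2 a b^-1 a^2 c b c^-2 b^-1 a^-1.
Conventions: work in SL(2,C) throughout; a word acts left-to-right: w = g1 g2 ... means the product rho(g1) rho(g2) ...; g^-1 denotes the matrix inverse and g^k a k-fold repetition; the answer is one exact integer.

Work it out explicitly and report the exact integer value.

-271049440642222

rho(b^-1) = [[-35, -27], [13, 10]]
... * rho(b^-1) = [[-35, -27], [13, 10]]  ->  [[874, 675], [-325, -251]]
... * rho(a) = [[-8, -11], [-21, -29]]  ->  [[-21167, -29189], [7871, 10854]]
... * rho(b^-1) = [[-35, -27], [13, 10]]  ->  [[361388, 279619], [-134383, -103977]]
... * rho(a) = [[-8, -11], [-21, -29]]  ->  [[-8763103, -12084219], [3258581, 4493546]]
... * rho(a) = [[-8, -11], [-21, -29]]  ->  [[323873423, 446836484], [-120433114, -166157225]]
... * rho(c) = [[1, -1], [-2, 3]]  ->  [[-569799545, 1016636029], [211881336, -378038561]]
... * rho(b) = [[10, 27], [-13, -35]]  ->  [[-18914263827, -50966848730], [7033314653, 18952145707]]
... * rho(c^-1) = [[3, 1], [2, 1]]  ->  [[-158676488941, -69881112557], [59004235373, 25985460360]]
... * rho(c^-1) = [[3, 1], [2, 1]]  ->  [[-615791691937, -228557601498], [228983626839, 84989695733]]
... * rho(b^-1) = [[-35, -27], [13, 10]]  ->  [[18581460398321, 14340799667319], [-6909560894836, -5332660967323]]
... * rho(a^-1) = [[-29, 11], [21, -8]]  ->  [[-237705558537610, 89669667042979], [88391385636461, -33343882104612]]
tr = -237705558537610 + -33343882104612 = -271049440642222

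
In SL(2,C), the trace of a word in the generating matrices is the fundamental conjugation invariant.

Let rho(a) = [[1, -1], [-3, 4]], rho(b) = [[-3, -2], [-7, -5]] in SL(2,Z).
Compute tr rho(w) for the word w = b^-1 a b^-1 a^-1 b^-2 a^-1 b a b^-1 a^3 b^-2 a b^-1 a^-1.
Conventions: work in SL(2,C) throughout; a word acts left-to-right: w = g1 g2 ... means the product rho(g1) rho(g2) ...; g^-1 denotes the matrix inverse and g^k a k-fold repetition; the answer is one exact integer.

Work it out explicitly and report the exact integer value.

rho(b^-1) = [[-5, 2], [7, -3]]
... * rho(a) = [[1, -1], [-3, 4]]  ->  [[-11, 13], [16, -19]]
... * rho(b^-1) = [[-5, 2], [7, -3]]  ->  [[146, -61], [-213, 89]]
... * rho(a^-1) = [[4, 1], [3, 1]]  ->  [[401, 85], [-585, -124]]
... * rho(b^-1) = [[-5, 2], [7, -3]]  ->  [[-1410, 547], [2057, -798]]
... * rho(b^-1) = [[-5, 2], [7, -3]]  ->  [[10879, -4461], [-15871, 6508]]
... * rho(a^-1) = [[4, 1], [3, 1]]  ->  [[30133, 6418], [-43960, -9363]]
... * rho(b) = [[-3, -2], [-7, -5]]  ->  [[-135325, -92356], [197421, 134735]]
... * rho(a) = [[1, -1], [-3, 4]]  ->  [[141743, -234099], [-206784, 341519]]
... * rho(b^-1) = [[-5, 2], [7, -3]]  ->  [[-2347408, 985783], [3424553, -1438125]]
... * rho(a) = [[1, -1], [-3, 4]]  ->  [[-5304757, 6290540], [7738928, -9177053]]
... * rho(a) = [[1, -1], [-3, 4]]  ->  [[-24176377, 30466917], [35270087, -44447140]]
... * rho(a) = [[1, -1], [-3, 4]]  ->  [[-115577128, 146044045], [168611507, -213058647]]
... * rho(b^-1) = [[-5, 2], [7, -3]]  ->  [[1600193955, -669286391], [-2334468064, 976398955]]
... * rho(b^-1) = [[-5, 2], [7, -3]]  ->  [[-12685974512, 5208247083], [18507133005, -7598132993]]
... * rho(a) = [[1, -1], [-3, 4]]  ->  [[-28310715761, 33518962844], [41301531984, -48899664977]]
... * rho(b^-1) = [[-5, 2], [7, -3]]  ->  [[376186318713, -157178320054], [-548805314759, 229302058899]]
... * rho(a^-1) = [[4, 1], [3, 1]]  ->  [[1033210314690, 219007998659], [-1507315082339, -319503255860]]
tr = 1033210314690 + -319503255860 = 713707058830

713707058830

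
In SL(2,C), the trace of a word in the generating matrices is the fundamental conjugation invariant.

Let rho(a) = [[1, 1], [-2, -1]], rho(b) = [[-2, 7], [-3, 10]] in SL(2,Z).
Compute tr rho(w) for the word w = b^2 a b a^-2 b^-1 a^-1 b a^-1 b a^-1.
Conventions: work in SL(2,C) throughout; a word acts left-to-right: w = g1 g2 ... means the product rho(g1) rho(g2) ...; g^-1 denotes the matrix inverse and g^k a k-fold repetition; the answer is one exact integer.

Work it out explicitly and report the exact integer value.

-52921

rho(b) = [[-2, 7], [-3, 10]]
... * rho(b) = [[-2, 7], [-3, 10]]  ->  [[-17, 56], [-24, 79]]
... * rho(a) = [[1, 1], [-2, -1]]  ->  [[-129, -73], [-182, -103]]
... * rho(b) = [[-2, 7], [-3, 10]]  ->  [[477, -1633], [673, -2304]]
... * rho(a^-1) = [[-1, -1], [2, 1]]  ->  [[-3743, -2110], [-5281, -2977]]
... * rho(a^-1) = [[-1, -1], [2, 1]]  ->  [[-477, 1633], [-673, 2304]]
... * rho(b^-1) = [[10, -7], [3, -2]]  ->  [[129, 73], [182, 103]]
... * rho(a^-1) = [[-1, -1], [2, 1]]  ->  [[17, -56], [24, -79]]
... * rho(b) = [[-2, 7], [-3, 10]]  ->  [[134, -441], [189, -622]]
... * rho(a^-1) = [[-1, -1], [2, 1]]  ->  [[-1016, -575], [-1433, -811]]
... * rho(b) = [[-2, 7], [-3, 10]]  ->  [[3757, -12862], [5299, -18141]]
... * rho(a^-1) = [[-1, -1], [2, 1]]  ->  [[-29481, -16619], [-41581, -23440]]
tr = -29481 + -23440 = -52921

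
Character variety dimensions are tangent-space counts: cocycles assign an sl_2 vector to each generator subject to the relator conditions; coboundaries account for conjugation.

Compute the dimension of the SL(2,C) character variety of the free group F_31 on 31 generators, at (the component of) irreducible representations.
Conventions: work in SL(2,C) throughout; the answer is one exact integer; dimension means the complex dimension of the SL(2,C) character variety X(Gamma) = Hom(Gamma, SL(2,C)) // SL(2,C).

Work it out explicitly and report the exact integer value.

90

The free group F_31: 31 generators, no relators.
A cocycle picks one sl_2 vector per generator freely, giving dim Z^1 = 3*31 = 93.
dim B^1 = 3: the coboundary map is injective because an irreducible image has centralizer 0 in sl_2.
dim H^1 = 93 - 3 = 90, which is dim X.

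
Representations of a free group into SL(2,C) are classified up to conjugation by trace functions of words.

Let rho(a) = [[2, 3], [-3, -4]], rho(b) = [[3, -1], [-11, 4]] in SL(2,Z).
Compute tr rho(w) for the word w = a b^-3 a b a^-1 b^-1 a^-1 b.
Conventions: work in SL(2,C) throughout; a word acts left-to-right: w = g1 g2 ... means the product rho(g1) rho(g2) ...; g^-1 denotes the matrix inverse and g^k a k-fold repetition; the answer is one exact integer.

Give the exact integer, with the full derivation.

57480734

rho(a) = [[2, 3], [-3, -4]]
... * rho(b^-1) = [[4, 1], [11, 3]]  ->  [[41, 11], [-56, -15]]
... * rho(b^-1) = [[4, 1], [11, 3]]  ->  [[285, 74], [-389, -101]]
... * rho(b^-1) = [[4, 1], [11, 3]]  ->  [[1954, 507], [-2667, -692]]
... * rho(a) = [[2, 3], [-3, -4]]  ->  [[2387, 3834], [-3258, -5233]]
... * rho(b) = [[3, -1], [-11, 4]]  ->  [[-35013, 12949], [47789, -17674]]
... * rho(a^-1) = [[-4, -3], [3, 2]]  ->  [[178899, 130937], [-244178, -178715]]
... * rho(b^-1) = [[4, 1], [11, 3]]  ->  [[2155903, 571710], [-2942577, -780323]]
... * rho(a^-1) = [[-4, -3], [3, 2]]  ->  [[-6908482, -5324289], [9429339, 7267085]]
... * rho(b) = [[3, -1], [-11, 4]]  ->  [[37841733, -14388674], [-51649918, 19639001]]
tr = 37841733 + 19639001 = 57480734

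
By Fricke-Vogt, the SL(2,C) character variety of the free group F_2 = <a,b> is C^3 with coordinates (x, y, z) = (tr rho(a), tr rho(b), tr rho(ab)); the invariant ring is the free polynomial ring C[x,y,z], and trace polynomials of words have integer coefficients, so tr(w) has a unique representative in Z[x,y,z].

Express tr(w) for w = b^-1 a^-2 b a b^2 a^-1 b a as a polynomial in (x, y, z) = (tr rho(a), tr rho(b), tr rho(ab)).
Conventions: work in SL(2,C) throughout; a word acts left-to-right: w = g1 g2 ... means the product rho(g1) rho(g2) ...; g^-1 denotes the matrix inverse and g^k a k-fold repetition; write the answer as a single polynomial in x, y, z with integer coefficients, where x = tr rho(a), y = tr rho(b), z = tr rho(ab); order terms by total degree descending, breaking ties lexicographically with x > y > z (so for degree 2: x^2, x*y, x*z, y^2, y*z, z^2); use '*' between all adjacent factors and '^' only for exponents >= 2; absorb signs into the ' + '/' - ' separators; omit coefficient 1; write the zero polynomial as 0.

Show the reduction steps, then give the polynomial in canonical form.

trace(b a b) = trace(b)*trace(a b) - trace(a)  (reduce the b square) = y*z - x
so trace(b^2 a b) = trace(b)*trace(b a b) - trace(b a)  (reduce the b square) = y^2*z - x*y - z
trace(b^2 a b^2) = trace(b)*trace(b^2 a b) - trace(b^2 a)  (reduce the b square) = y^3*z - x*y^2 - 2*y*z + x
trace(a b a b) = trace(a b)*trace(a b) - trace(1)  (split on a) = z^2 - 2
reduce: trace(a b a) = trace(a)*trace(b a) - trace(b)  (reduce the a square) = x*z - y
trace(a b^2 a b) = trace(b)*trace(a b a b) - trace(a b a)  (reduce the b square) = y*z^2 - x*z - y
trace(b^2) = trace(b)*trace(b) - trace(1)  (reduce the b square) = y^2 - 2
trace(a b^2 a) = trace(a)*trace(b^2 a) - trace(b^2)  (reduce the a square) = x*y*z - x^2 - y^2 + 2
trace(b^2 a b^2 a) = trace(b)*trace(a b^2 a b) - trace(a b^2 a)  (reduce the b square) = y^2*z^2 - 2*x*y*z + x^2 - 2
so trace(b a b^2 a^-1 b) = trace(b^2 a b^2)*trace(a) - trace(b^2 a b^2 a)  (eliminate a^-1) = x*y^3*z - x^2*y^2 - y^2*z^2 + 2
trace(a b^3 a b) = trace(b)*trace(a b a b^2) - trace(a b a b)  (reduce the b square) = y^2*z^2 - x*y*z - y^2 - z^2 + 2
trace(a b^3 a) = trace(b)*trace(a^2 b^2) - trace(a^2 b)  (reduce the b square) = x*y^2*z - x^2*y - y^3 - x*z + 3*y
trace(b a b^2 a b^2) = trace(b)*trace(a b^3 a b) - trace(a b^3 a)  (reduce the b square) = y^3*z^2 - 2*x*y^2*z + x^2*y - y*z^2 + x*z - y
trace(a b a b a b) = trace(a b)*trace(a b a b) - trace(a^-1 b^-1)  (split on a) = z^3 - 3*z
trace(a b a b a) = trace(a)*trace(b a b a) - trace(b a b)  (reduce the a square) = x*z^2 - y*z - x
trace(a b^2 a b a b) = trace(b)*trace(a b a b a b) - trace(a b a b a)  (reduce the b square) = y*z^3 - x*z^2 - 2*y*z + x
trace(a b^2 a b a) = trace(a)*trace(b^2 a b a) - trace(b^2 a b)  (reduce the a square) = x*y*z^2 - x^2*z - y^2*z + z
reduce: trace(b a b^2 a b^2 a) = trace(b)*trace(a b^2 a b a b) - trace(a b^2 a b a)  (reduce the b square) = y^2*z^3 - 2*x*y*z^2 + x^2*z - y^2*z + x*y - z
so trace(b a b^2 a^-1 b a b) = trace(b a b^2 a b^2)*trace(a) - trace(b a b^2 a b^2 a)  (eliminate a^-1) = x*y^3*z^2 - 2*x^2*y^2*z - y^2*z^3 + x^3*y + x*y*z^2 + y^2*z - 2*x*y + z
so trace(b a b a b a b^2) = trace(b)*trace(a b a b a b^2) - trace(a b a b a b)  (reduce the b square) = y^2*z^3 - x*y*z^2 - 2*y^2*z - z^3 + x*y + 3*z
so trace(a b a b a b a b) = trace(a b a b a b)*trace(a b) - trace(b a b a)  (split on a) = z^4 - 4*z^2 + 2
trace(a b a b a b a) = trace(a)*trace(b a b a b a) - trace(b a b a b)  (reduce the a square) = x*z^3 - y*z^2 - 2*x*z + y
trace(b a b a b a b^2 a) = trace(b)*trace(a b a b a b a b) - trace(a b a b a b a)  (reduce the b square) = y*z^4 - x*z^3 - 3*y*z^2 + 2*x*z + y
so trace(b a b^2 a^-1 b a b a) = trace(b a b a b a b^2)*trace(a) - trace(b a b a b a b^2 a)  (eliminate a^-1) = x*y^2*z^3 - x^2*y*z^2 - y*z^4 - 2*x*y^2*z + x^2*y + 3*y*z^2 + x*z - y
trace(a^-1 b a b^2 a^-1 b a b) = trace(b a b^2 a^-1 b a b)*trace(a) - trace(b a b^2 a^-1 b a b a)  (eliminate a^-1) = x^2*y^3*z^2 - 2*x^3*y^2*z - 2*x*y^2*z^3 + x^4*y + 2*x^2*y*z^2 + y*z^4 + 3*x*y^2*z - 3*x^2*y - 3*y*z^2 + y
trace(a^-1 b a b^2 a^-1 b a b^-1) = trace(a^-1 b a b^2 a^-1 b a)*trace(b) - trace(a^-1 b a b^2 a^-1 b a b)  (eliminate b^-1) = -x^2*y^3*z^2 + 2*x^3*y^2*z + x*y^4*z + 2*x*y^2*z^3 - x^4*y - x^2*y^3 - 2*x^2*y*z^2 - y^3*z^2 - y*z^4 - 3*x*y^2*z + 3*x^2*y + 3*y*z^2 + y
reduce: trace(a b^2 a^-1 b a) = trace(b a^2 b^2)*trace(a) - trace(b a^2 b^2 a)  (eliminate a^-1) = x^2*y^2*z - x^3*y - x*y^3 - x*y*z^2 + y^2*z + 3*x*y - z
so trace(b^-1 a^-2 b a b^2 a^-1 b a) = trace(a^-1 b a b^2 a^-1 b a b^-1)*trace(a) - trace(a^-1 b a b^2 a^-1 b a b^-1 a)  (eliminate a^-1) = -x^3*y^3*z^2 + 2*x^4*y^2*z + x^2*y^4*z + 2*x^2*y^2*z^3 - x^5*y - x^3*y^3 - 2*x^3*y*z^2 - x*y^3*z^2 - x*y*z^4 - 4*x^2*y^2*z + 4*x^3*y + x*y^3 + 4*x*y*z^2 - y^2*z - 2*x*y + z

-x^3*y^3*z^2 + 2*x^4*y^2*z + x^2*y^4*z + 2*x^2*y^2*z^3 - x^5*y - x^3*y^3 - 2*x^3*y*z^2 - x*y^3*z^2 - x*y*z^4 - 4*x^2*y^2*z + 4*x^3*y + x*y^3 + 4*x*y*z^2 - y^2*z - 2*x*y + z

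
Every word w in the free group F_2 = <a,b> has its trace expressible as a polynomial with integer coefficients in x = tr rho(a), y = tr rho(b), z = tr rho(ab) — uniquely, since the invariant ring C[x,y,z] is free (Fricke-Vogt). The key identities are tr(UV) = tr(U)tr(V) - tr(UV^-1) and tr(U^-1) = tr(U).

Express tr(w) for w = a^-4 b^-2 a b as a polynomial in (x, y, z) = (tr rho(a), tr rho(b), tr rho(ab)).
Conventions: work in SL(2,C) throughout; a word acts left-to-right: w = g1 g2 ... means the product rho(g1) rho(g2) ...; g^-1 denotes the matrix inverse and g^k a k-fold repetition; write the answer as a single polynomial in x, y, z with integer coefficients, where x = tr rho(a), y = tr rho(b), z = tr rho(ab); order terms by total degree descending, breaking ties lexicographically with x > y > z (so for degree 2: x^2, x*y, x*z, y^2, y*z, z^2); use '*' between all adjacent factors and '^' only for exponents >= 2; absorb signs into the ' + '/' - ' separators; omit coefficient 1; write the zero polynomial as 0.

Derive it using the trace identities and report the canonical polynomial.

-x^4*y^2*z + x^5*y + x^3*y^3 + x^3*y*z^2 + 2*x^2*y^2*z - 6*x^3*y - 2*x*y^3 - 2*x*y*z^2 + x^2*z + 7*x*y - z

trace(a b a) = trace(a) * trace(b a) - trace(b)   [square of a] = x*z - y
trace(a b a b) = trace(b a) * trace(b a) - trace(1)   [split at a repeated b] = z^2 - 2
trace(b^-1 a b a) = trace(a b a) * trace(b) - trace(a b a b)   [inverse elimination on b] = x*y*z - y^2 - z^2 + 2
trace(a^-1 b^-1 a b) = trace(b^-1 a b) * trace(a) - trace(b^-1 a b a)   [inverse elimination on a] = -x*y*z + x^2 + y^2 + z^2 - 2
trace(a^-2 b^-1 a b) = trace(a^-1 b^-1 a b) * trace(a) - trace(a^-1 b^-1 a b a)   [inverse elimination on a] = -x^2*y*z + x^3 + x*y^2 + x*z^2 - 3*x
trace(b^-1 a b a^-3) = trace(a^-2 b^-1 a b) * trace(a) - trace(a^-2 b^-1 a b a)   [inverse elimination on a] = -x^3*y*z + x^4 + x^2*y^2 + x^2*z^2 + x*y*z - 4*x^2 - y^2 - z^2 + 2
trace(b^-1 a b a^-4) = trace(b^-1 a b a^-3) * trace(a) - trace(b^-1 a b a^-2)   [inverse elimination on a] = -x^4*y*z + x^5 + x^3*y^2 + x^3*z^2 + 2*x^2*y*z - 5*x^3 - 2*x*y^2 - 2*x*z^2 + 5*x
trace(b a^-1) = trace(b) * trace(a) - trace(b a)   [inverse elimination on a] = x*y - z
trace(a^-2 b) = trace(b a^-1) * trace(a) - trace(b)   [inverse elimination on a] = x^2*y - x*z - y
trace(b a^-3) = trace(a^-2 b) * trace(a) - trace(a^-2 b a)   [inverse elimination on a] = x^3*y - x^2*z - 2*x*y + z
trace(a^-4 b^-2 a b) = trace(b^-1 a b a^-4) * trace(b) - trace(b^-1 a b a^-4 b)   [inverse elimination on b] = -x^4*y^2*z + x^5*y + x^3*y^3 + x^3*y*z^2 + 2*x^2*y^2*z - 6*x^3*y - 2*x*y^3 - 2*x*y*z^2 + x^2*z + 7*x*y - z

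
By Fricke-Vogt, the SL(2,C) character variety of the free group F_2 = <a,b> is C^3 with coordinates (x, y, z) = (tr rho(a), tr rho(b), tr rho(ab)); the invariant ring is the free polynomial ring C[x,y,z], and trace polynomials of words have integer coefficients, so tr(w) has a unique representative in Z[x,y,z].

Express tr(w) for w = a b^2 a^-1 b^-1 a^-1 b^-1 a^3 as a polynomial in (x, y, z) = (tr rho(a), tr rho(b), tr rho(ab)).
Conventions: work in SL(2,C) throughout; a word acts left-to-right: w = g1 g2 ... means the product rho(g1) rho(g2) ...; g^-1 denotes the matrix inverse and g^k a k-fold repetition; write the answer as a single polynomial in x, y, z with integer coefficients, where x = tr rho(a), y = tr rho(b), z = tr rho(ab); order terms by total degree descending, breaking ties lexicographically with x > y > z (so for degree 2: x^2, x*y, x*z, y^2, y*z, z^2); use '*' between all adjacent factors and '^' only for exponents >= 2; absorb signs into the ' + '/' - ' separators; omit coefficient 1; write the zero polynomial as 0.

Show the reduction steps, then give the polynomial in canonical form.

-x^4*y^2*z^2 + x^5*y*z + x^3*y^3*z + x^3*y*z^3 + 2*x^2*y^2*z^2 - 7*x^3*y*z - 2*x*y^3*z - 2*x*y*z^3 + x^4 + x^2*y^2 + x^2*z^2 + 9*x*y*z - 4*x^2 - y^2 - z^2 + 2

trace(b^2 a) = trace(b) * trace(a b) - trace(a) = y*z - x
apply: trace(b^2) = trace(b) * trace(b) - trace(1) = y^2 - 2
use: trace(b^2 a^2) = trace(a) * trace(b^2 a) - trace(b^2) = x*y*z - x^2 - y^2 + 2
trace(a^3 b^2) = trace(a) * trace(b^2 a^2) - trace(b^2 a) = x^2*y*z - x^3 - x*y^2 - y*z + 3*x
trace(b a^2) = trace(a) * trace(b a) - trace(b) = x*z - y
apply: trace(b a^3) = trace(a) * trace(b a^2) - trace(b a) = x^2*z - x*y - z
apply: trace(a^4 b) = trace(a) * trace(b a^3) - trace(b a^2) = x^3*z - x^2*y - 2*x*z + y
use: trace(a^2) = trace(a) * trace(a) - trace(1) = x^2 - 2
apply: trace(a^3) = trace(a) * trace(a^2) - trace(a) = x^3 - 3*x
use: trace(a^4) = trace(a) * trace(a^3) - trace(a^2) = x^4 - 4*x^2 + 2
trace(b a^4 b) = trace(b) * trace(a^4 b) - trace(a^4) = x^3*y*z - x^4 - x^2*y^2 - 2*x*y*z + 4*x^2 + y^2 - 2
use: trace(b a^4 b^2) = trace(b) * trace(b a^4 b) - trace(b a^4) = x^3*y^2*z - x^4*y - x^2*y^3 - x^3*z - 2*x*y^2*z + 5*x^2*y + y^3 + 2*x*z - 3*y
apply: trace(b a b a) = trace(a b) * trace(a b) - trace(1)   [split at repeated a] = z^2 - 2
apply: trace(b a b a^2) = trace(a) * trace(b a b a) - trace(b a b) = x*z^2 - y*z - x
trace(a b a^3 b) = trace(a) * trace(b a b a^2) - trace(b a b a) = x^2*z^2 - x*y*z - x^2 - z^2 + 2
trace(a b^2 a b a^2) = trace(b) * trace(a b a^3 b) - trace(a b a^3) = x^2*y*z^2 - x^3*z - x*y^2*z - y*z^2 + 2*x*z + y
apply: trace(b^2 a b a) = trace(b) * trace(a b a b) - trace(a b a) = y*z^2 - x*z - y
trace(b^2 a b) = trace(b) * trace(a b^2) - trace(a b) = y^2*z - x*y - z
trace(a b^2 a b a) = trace(a) * trace(b^2 a b a) - trace(b^2 a b) = x*y*z^2 - x^2*z - y^2*z + z
trace(b a^4 b^2 a) = trace(a) * trace(a b^2 a b a^2) - trace(a b^2 a b a) = x^3*y*z^2 - x^4*z - x^2*y^2*z - 2*x*y*z^2 + 3*x^2*z + y^2*z + x*y - z
use: trace(a^4 b^2 a^-1 b) = trace(b a^4 b^2) * trace(a) - trace(b a^4 b^2 a) = x^4*y^2*z - x^5*y - x^3*y^3 - x^3*y*z^2 - x^2*y^2*z + 5*x^3*y + x*y^3 + 2*x*y*z^2 - x^2*z - y^2*z - 4*x*y + z
apply: trace(b^-1 a^4 b^2 a^-1) = trace(a^4 b^2 a^-1) * trace(b) - trace(a^4 b^2 a^-1 b) = -x^4*y^2*z + x^5*y + x^3*y^3 + x^3*y*z^2 + 2*x^2*y^2*z - 6*x^3*y - 2*x*y^3 - 2*x*y*z^2 + x^2*z + 7*x*y - z
apply: trace(a^-1 b^-1 a^4 b^2 a^-1) = trace(b^-1 a^4 b^2 a^-1) * trace(a) - trace(b^-1 a^4 b^2) = -x^5*y^2*z + x^6*y + x^4*y^3 + x^4*y*z^2 + 2*x^3*y^2*z - 6*x^4*y - 2*x^2*y^3 - 2*x^2*y*z^2 + 8*x^2*y + x*z - y
trace(b^3) = trace(b) * trace(b^2) - trace(b) = y^3 - 3*y
trace(a b^3 a) = trace(a) * trace(b^3 a) - trace(b^3) = x*y^2*z - x^2*y - y^3 - x*z + 3*y
trace(a^3 b^3) = trace(a) * trace(a b^3 a) - trace(a b^3) = x^2*y^2*z - x^3*y - x*y^3 - x^2*z - y^2*z + 4*x*y + z
apply: trace(a^2 b^4 a) = trace(b) * trace(b^2 a^3 b) - trace(b^2 a^3) = x^2*y^3*z - x^3*y^2 - x*y^4 - 2*x^2*y*z - y^3*z + x^3 + 5*x*y^2 + 2*y*z - 3*x
use: trace(a^2 b^4) = trace(b) * trace(b a^2 b^2) - trace(b a^2 b) = x*y^3*z - x^2*y^2 - y^4 - 2*x*y*z + x^2 + 4*y^2 - 2
apply: trace(b a^4 b^3) = trace(a) * trace(a^2 b^4 a) - trace(a^2 b^4) = x^3*y^3*z - x^4*y^2 - x^2*y^4 - 2*x^3*y*z - 2*x*y^3*z + x^4 + 6*x^2*y^2 + y^4 + 4*x*y*z - 4*x^2 - 4*y^2 + 2
trace(a b^3 a b a) = trace(b) * trace(b a b a^2 b) - trace(b a b a^2) = x*y^2*z^2 - x^2*y*z - y^3*z - x*z^2 + 2*y*z + x
apply: trace(a b^3 a b) = trace(b) * trace(b a b a b) - trace(b a b a) = y^2*z^2 - x*y*z - y^2 - z^2 + 2
use: trace(a b^3 a b a^2) = trace(a) * trace(a b^3 a b a) - trace(a b^3 a b) = x^2*y^2*z^2 - x^3*y*z - x*y^3*z - x^2*z^2 - y^2*z^2 + 3*x*y*z + x^2 + y^2 + z^2 - 2
trace(b a^4 b^3 a) = trace(a) * trace(a b^3 a b a^2) - trace(a b^3 a b a) = x^3*y^2*z^2 - x^4*y*z - x^2*y^3*z - x^3*z^2 - 2*x*y^2*z^2 + 4*x^2*y*z + y^3*z + x^3 + x*y^2 + 2*x*z^2 - 2*y*z - 3*x
trace(a^4 b^3 a^-1 b) = trace(b a^4 b^3) * trace(a) - trace(b a^4 b^3 a) = x^4*y^3*z - x^5*y^2 - x^3*y^4 - x^3*y^2*z^2 - x^4*y*z - x^2*y^3*z + x^5 + 6*x^3*y^2 + x^3*z^2 + x*y^4 + 2*x*y^2*z^2 - y^3*z - 5*x^3 - 5*x*y^2 - 2*x*z^2 + 2*y*z + 5*x
use: trace(b a^-1 b^-1 a^4 b^2) = trace(a^4 b^3 a^-1) * trace(b) - trace(a^4 b^3 a^-1 b) = -x^4*y^3*z + x^5*y^2 + x^3*y^4 + x^3*y^2*z^2 + x^4*y*z + 2*x^2*y^3*z - x^5 - 7*x^3*y^2 - x^3*z^2 - 2*x*y^4 - 2*x*y^2*z^2 - x^2*y*z + 5*x^3 + 9*x*y^2 + 2*x*z^2 - y*z - 5*x
apply: trace(b^2 a b^2 a^3) = trace(b) * trace(a^3 b^2 a b) - trace(a^3 b^2 a) = x^2*y^2*z^2 - 2*x^3*y*z - x*y^3*z + x^4 + x^2*y^2 - y^2*z^2 + 4*x*y*z - 4*x^2 + 2
use: trace(a b^2 a^2 b) = trace(a) * trace(b a b^2 a) - trace(b a b^2) = x*y*z^2 - x^2*z - y^2*z + z
trace(b^2 a b^2 a^2) = trace(b) * trace(a b^2 a^2 b) - trace(a b^2 a^2) = x*y^2*z^2 - 2*x^2*y*z - y^3*z + x^3 + x*y^2 + 2*y*z - 3*x
trace(b a^4 b^2 a b) = trace(a) * trace(b^2 a b^2 a^3) - trace(b^2 a b^2 a^2) = x^3*y^2*z^2 - 2*x^4*y*z - x^2*y^3*z + x^5 + x^3*y^2 - 2*x*y^2*z^2 + 6*x^2*y*z + y^3*z - 5*x^3 - x*y^2 - 2*y*z + 5*x
trace(a b a b a b) = trace(b a) * trace(b a b a) - trace(b^-1 a^-1)   [split at repeated b] = z^3 - 3*z
use: trace(b^2 a b a b a) = trace(b) * trace(a b a b a b) - trace(a b a b a) = y*z^3 - x*z^2 - 2*y*z + x
trace(a b^2 a b a b a) = trace(a) * trace(b^2 a b a b a) - trace(b^2 a b a b) = x*y*z^3 - x^2*z^2 - y^2*z^2 - x*y*z + x^2 + y^2 + z^2 - 2
use: trace(b^2 a b a b a^3) = trace(a) * trace(a b^2 a b a b a) - trace(a b^2 a b a b) = x^2*y*z^3 - x^3*z^2 - x*y^2*z^2 - x^2*y*z - y*z^3 + x^3 + x*y^2 + 2*x*z^2 + 2*y*z - 3*x
use: trace(b a^4 b^2 a b a) = trace(a) * trace(b^2 a b a b a^3) - trace(b^2 a b a b a^2) = x^3*y*z^3 - x^4*z^2 - x^2*y^2*z^2 - x^3*y*z - 2*x*y*z^3 + x^4 + x^2*y^2 + 3*x^2*z^2 + y^2*z^2 + 3*x*y*z - 4*x^2 - y^2 - z^2 + 2
use: trace(a^4 b^2 a b a^-1 b) = trace(b a^4 b^2 a b) * trace(a) - trace(b a^4 b^2 a b a) = x^4*y^2*z^2 - 2*x^5*y*z - x^3*y^3*z - x^3*y*z^3 + x^6 + x^4*y^2 + x^4*z^2 - x^2*y^2*z^2 + 7*x^3*y*z + x*y^3*z + 2*x*y*z^3 - 6*x^4 - 2*x^2*y^2 - 3*x^2*z^2 - y^2*z^2 - 5*x*y*z + 9*x^2 + y^2 + z^2 - 2
trace(b a^-1 b^-1 a^4 b^2 a) = trace(a^4 b^2 a b a^-1) * trace(b) - trace(a^4 b^2 a b a^-1 b) = -x^4*y^2*z^2 + 2*x^5*y*z + x^3*y^3*z + x^3*y*z^3 - x^6 - x^4*y^2 - x^4*z^2 + 2*x^2*y^2*z^2 - 8*x^3*y*z - 2*x*y^3*z - 2*x*y*z^3 + 6*x^4 + 2*x^2*y^2 + 3*x^2*z^2 + 7*x*y*z - 9*x^2 - z^2 + 2
trace(a^-1 b^-1 a^4 b^2 a^-1 b) = trace(b a^-1 b^-1 a^4 b^2) * trace(a) - trace(b a^-1 b^-1 a^4 b^2 a) = -x^5*y^3*z + x^6*y^2 + x^4*y^4 + 2*x^4*y^2*z^2 - x^5*y*z + x^3*y^3*z - x^3*y*z^3 - 6*x^4*y^2 - 2*x^2*y^4 - 4*x^2*y^2*z^2 + 7*x^3*y*z + 2*x*y^3*z + 2*x*y*z^3 - x^4 + 7*x^2*y^2 - x^2*z^2 - 8*x*y*z + 4*x^2 + z^2 - 2
apply: trace(a b^2 a^-1 b^-1 a^-1 b^-1 a^3) = trace(a^-1 b^-1 a^4 b^2 a^-1) * trace(b) - trace(a^-1 b^-1 a^4 b^2 a^-1 b) = -x^4*y^2*z^2 + x^5*y*z + x^3*y^3*z + x^3*y*z^3 + 2*x^2*y^2*z^2 - 7*x^3*y*z - 2*x*y^3*z - 2*x*y*z^3 + x^4 + x^2*y^2 + x^2*z^2 + 9*x*y*z - 4*x^2 - y^2 - z^2 + 2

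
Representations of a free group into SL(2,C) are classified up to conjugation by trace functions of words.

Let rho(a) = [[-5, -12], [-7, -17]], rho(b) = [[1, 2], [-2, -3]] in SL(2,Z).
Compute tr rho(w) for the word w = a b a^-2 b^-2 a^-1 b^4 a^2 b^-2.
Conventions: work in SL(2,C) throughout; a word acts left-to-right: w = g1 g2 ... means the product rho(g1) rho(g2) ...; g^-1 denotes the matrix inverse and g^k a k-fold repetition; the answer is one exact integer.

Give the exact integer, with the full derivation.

-9285835882

rho(a) = [[-5, -12], [-7, -17]]
... * rho(b) = [[1, 2], [-2, -3]]  ->  [[19, 26], [27, 37]]
... * rho(a^-1) = [[-17, 12], [7, -5]]  ->  [[-141, 98], [-200, 139]]
... * rho(a^-1) = [[-17, 12], [7, -5]]  ->  [[3083, -2182], [4373, -3095]]
... * rho(b^-1) = [[-3, -2], [2, 1]]  ->  [[-13613, -8348], [-19309, -11841]]
... * rho(b^-1) = [[-3, -2], [2, 1]]  ->  [[24143, 18878], [34245, 26777]]
... * rho(a^-1) = [[-17, 12], [7, -5]]  ->  [[-278285, 195326], [-394726, 277055]]
... * rho(b) = [[1, 2], [-2, -3]]  ->  [[-668937, -1142548], [-948836, -1620617]]
... * rho(b) = [[1, 2], [-2, -3]]  ->  [[1616159, 2089770], [2292398, 2964179]]
... * rho(b) = [[1, 2], [-2, -3]]  ->  [[-2563381, -3036992], [-3635960, -4307741]]
... * rho(b) = [[1, 2], [-2, -3]]  ->  [[3510603, 3984214], [4979522, 5651303]]
... * rho(a) = [[-5, -12], [-7, -17]]  ->  [[-45442513, -109858874], [-64456731, -155826415]]
... * rho(a) = [[-5, -12], [-7, -17]]  ->  [[996224683, 2412911014], [1413068560, 3422529827]]
... * rho(b^-1) = [[-3, -2], [2, 1]]  ->  [[1837147979, 420461648], [2605853974, 596392707]]
... * rho(b^-1) = [[-3, -2], [2, 1]]  ->  [[-4670520641, -3253834310], [-6624776508, -4615315241]]
tr = -4670520641 + -4615315241 = -9285835882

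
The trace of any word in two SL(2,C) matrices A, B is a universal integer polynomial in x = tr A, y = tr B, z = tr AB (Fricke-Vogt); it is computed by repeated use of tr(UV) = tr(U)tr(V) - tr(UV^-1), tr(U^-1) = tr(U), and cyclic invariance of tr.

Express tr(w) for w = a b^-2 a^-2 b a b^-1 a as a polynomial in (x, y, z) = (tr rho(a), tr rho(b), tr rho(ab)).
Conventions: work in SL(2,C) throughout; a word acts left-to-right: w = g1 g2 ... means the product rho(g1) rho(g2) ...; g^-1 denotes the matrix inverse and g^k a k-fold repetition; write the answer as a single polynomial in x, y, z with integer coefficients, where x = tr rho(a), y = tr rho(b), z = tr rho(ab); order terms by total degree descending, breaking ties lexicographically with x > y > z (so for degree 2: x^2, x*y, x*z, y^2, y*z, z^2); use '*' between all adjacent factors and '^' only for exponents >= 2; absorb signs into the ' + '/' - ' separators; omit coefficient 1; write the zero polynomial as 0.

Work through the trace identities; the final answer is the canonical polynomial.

-x^4*y^3*z + x^5*y^2 + x^3*y^4 + 2*x^3*y^2*z^2 - x^4*y*z - x^2*y*z^3 - 5*x^3*y^2 - x*y^4 - x*y^2*z^2 + 4*x^2*y*z + 5*x*y^2 - y*z - x

trace(b a^2) = trace(a) * trace(b a) - trace(b)   [square of a] = x*z - y
trace(a^3 b) = trace(a) * trace(a b a) - trace(a b)   [square of a] = x^2*z - x*y - z
reduce: trace(a^2) = trace(a) * trace(a) - trace(1)   [square of a] = x^2 - 2
trace(a^3) = trace(a) * trace(a^2) - trace(a)   [square of a] = x^3 - 3*x
so trace(b a^3 b) = trace(b) * trace(a^3 b) - trace(a^3)   [square of b] = x^2*y*z - x^3 - x*y^2 - y*z + 3*x
trace(b a b a) = trace(a b) * trace(a b) - trace(1)   [split at a repeated a] = z^2 - 2
trace(b a b) = trace(b) * trace(a b) - trace(a)   [square of b] = y*z - x
trace(b a b a^2) = trace(a) * trace(b a b a) - trace(b a b)   [square of a] = x*z^2 - y*z - x
reduce: trace(b a^3 b a) = trace(a) * trace(b a b a^2) - trace(b a b a)   [square of a] = x^2*z^2 - x*y*z - x^2 - z^2 + 2
trace(a^-1 b a^3 b) = trace(b a^3 b) * trace(a) - trace(b a^3 b a)   [inverse elimination on a] = x^3*y*z - x^4 - x^2*y^2 - x^2*z^2 + 4*x^2 + z^2 - 2
trace(b a^3 b^-1 a^-1) = trace(a^-1 b a^3) * trace(b) - trace(a^-1 b a^3 b)   [inverse elimination on b] = -x^3*y*z + x^4 + x^2*y^2 + x^2*z^2 + x*y*z - 4*x^2 - y^2 - z^2 + 2
so trace(b^-1 a^-2 b a^3) = trace(b a^3 b^-1 a^-1) * trace(a) - trace(b a^3 b^-1)   [inverse elimination on a] = -x^4*y*z + x^5 + x^3*y^2 + x^3*z^2 + x^2*y*z - 5*x^3 - x*y^2 - x*z^2 + 5*x
trace(a^2 b^-2 a^-2 b a) = trace(b^-1 a^-2 b a^3) * trace(b) - trace(b^-1 a^-2 b a^3 b)   [inverse elimination on b] = -x^4*y^2*z + x^5*y + x^3*y^3 + x^3*y*z^2 + x^2*y^2*z - 5*x^3*y - x*y^3 - x*y*z^2 + 5*x*y - z
reduce: trace(b a b a^2 b) = trace(b) * trace(a b a^2 b) - trace(a b a^2)   [square of b] = x*y*z^2 - x^2*z - y^2*z + z
so trace(b a b a b a) = trace(b a b a) * trace(b a) - trace(a b)   [split at a repeated b] = z^3 - 3*z
so trace(b a b a b) = trace(b) * trace(a b a b) - trace(a b a)   [square of b] = y*z^2 - x*z - y
trace(b a b a^2 b a) = trace(a) * trace(b a b a b a) - trace(b a b a b)   [square of a] = x*z^3 - y*z^2 - 2*x*z + y
so trace(a^-1 b a b a^2 b) = trace(b a b a^2 b) * trace(a) - trace(b a b a^2 b a)   [inverse elimination on a] = x^2*y*z^2 - x^3*z - x*y^2*z - x*z^3 + y*z^2 + 3*x*z - y
trace(a^-1 b a b a^2 b^-1) = trace(a^-1 b a b a^2) * trace(b) - trace(a^-1 b a b a^2 b)   [inverse elimination on b] = -x^2*y*z^2 + x^3*z + x*y^2*z + x*z^3 - 3*x*z - y
so trace(a^-2 b a b a^2 b^-1) = trace(a^-1 b a b a^2 b^-1) * trace(a) - trace(a^-1 b a b a^2 b^-1 a)   [inverse elimination on a] = -x^3*y*z^2 + x^4*z + x^2*y^2*z + x^2*z^3 - 4*x^2*z + z
trace(a^2 b^-2 a^-2 b a b) = trace(a^-2 b a b a^2 b^-1) * trace(b) - trace(a^-2 b a b a^2)   [inverse elimination on b] = -x^3*y^2*z^2 + x^4*y*z + x^2*y^3*z + x^2*y*z^3 - 4*x^2*y*z + x
trace(a b^-2 a^-2 b a b^-1 a) = trace(a^2 b^-2 a^-2 b a) * trace(b) - trace(a^2 b^-2 a^-2 b a b)   [inverse elimination on b] = -x^4*y^3*z + x^5*y^2 + x^3*y^4 + 2*x^3*y^2*z^2 - x^4*y*z - x^2*y*z^3 - 5*x^3*y^2 - x*y^4 - x*y^2*z^2 + 4*x^2*y*z + 5*x*y^2 - y*z - x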